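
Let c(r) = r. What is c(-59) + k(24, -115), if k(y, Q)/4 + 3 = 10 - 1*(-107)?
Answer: 397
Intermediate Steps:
k(y, Q) = 456 (k(y, Q) = -12 + 4*(10 - 1*(-107)) = -12 + 4*(10 + 107) = -12 + 4*117 = -12 + 468 = 456)
c(-59) + k(24, -115) = -59 + 456 = 397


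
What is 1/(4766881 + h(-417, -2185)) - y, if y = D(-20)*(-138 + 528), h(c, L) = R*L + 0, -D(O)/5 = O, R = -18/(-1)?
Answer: -184374488999/4727551 ≈ -39000.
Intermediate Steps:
R = 18 (R = -18*(-1) = 18)
D(O) = -5*O
h(c, L) = 18*L (h(c, L) = 18*L + 0 = 18*L)
y = 39000 (y = (-5*(-20))*(-138 + 528) = 100*390 = 39000)
1/(4766881 + h(-417, -2185)) - y = 1/(4766881 + 18*(-2185)) - 1*39000 = 1/(4766881 - 39330) - 39000 = 1/4727551 - 39000 = -184374488999/4727551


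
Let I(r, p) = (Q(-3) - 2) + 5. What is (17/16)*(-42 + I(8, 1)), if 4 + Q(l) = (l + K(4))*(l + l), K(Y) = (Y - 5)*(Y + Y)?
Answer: 391/16 ≈ 24.438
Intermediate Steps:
K(Y) = 2*Y*(-5 + Y) (K(Y) = (-5 + Y)*(2*Y) = 2*Y*(-5 + Y))
Q(l) = -4 + 2*l*(-8 + l) (Q(l) = -4 + (l + 2*4*(-5 + 4))*(l + l) = -4 + (l + 2*4*(-1))*(2*l) = -4 + (l - 8)*(2*l) = -4 + (-8 + l)*(2*l) = -4 + 2*l*(-8 + l))
I(r, p) = 65 (I(r, p) = ((-4 - 16*(-3) + 2*(-3)²) - 2) + 5 = ((-4 + 48 + 2*9) - 2) + 5 = ((-4 + 48 + 18) - 2) + 5 = (62 - 2) + 5 = 60 + 5 = 65)
(17/16)*(-42 + I(8, 1)) = (17/16)*(-42 + 65) = (17*(1/16))*23 = (17/16)*23 = 391/16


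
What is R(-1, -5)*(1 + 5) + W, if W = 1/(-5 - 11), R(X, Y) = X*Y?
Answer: 479/16 ≈ 29.938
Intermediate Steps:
W = -1/16 (W = 1/(-16) = -1/16 ≈ -0.062500)
R(-1, -5)*(1 + 5) + W = (-1*(-5))*(1 + 5) - 1/16 = 5*6 - 1/16 = 30 - 1/16 = 479/16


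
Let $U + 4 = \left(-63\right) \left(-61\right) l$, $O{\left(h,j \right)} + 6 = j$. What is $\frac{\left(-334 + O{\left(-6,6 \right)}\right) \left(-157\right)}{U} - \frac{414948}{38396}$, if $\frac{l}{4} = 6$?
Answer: $- \frac{4532051837}{442648286} \approx -10.238$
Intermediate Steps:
$l = 24$ ($l = 4 \cdot 6 = 24$)
$O{\left(h,j \right)} = -6 + j$
$U = 92228$ ($U = -4 + \left(-63\right) \left(-61\right) 24 = -4 + 3843 \cdot 24 = -4 + 92232 = 92228$)
$\frac{\left(-334 + O{\left(-6,6 \right)}\right) \left(-157\right)}{U} - \frac{414948}{38396} = \frac{\left(-334 + \left(-6 + 6\right)\right) \left(-157\right)}{92228} - \frac{414948}{38396} = \left(-334 + 0\right) \left(-157\right) \frac{1}{92228} - \frac{103737}{9599} = \left(-334\right) \left(-157\right) \frac{1}{92228} - \frac{103737}{9599} = 52438 \cdot \frac{1}{92228} - \frac{103737}{9599} = \frac{26219}{46114} - \frac{103737}{9599} = - \frac{4532051837}{442648286}$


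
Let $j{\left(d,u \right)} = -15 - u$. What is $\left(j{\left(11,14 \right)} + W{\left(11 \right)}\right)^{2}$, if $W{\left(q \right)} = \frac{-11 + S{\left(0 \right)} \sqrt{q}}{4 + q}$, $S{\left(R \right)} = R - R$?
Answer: $\frac{198916}{225} \approx 884.07$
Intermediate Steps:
$S{\left(R \right)} = 0$
$W{\left(q \right)} = - \frac{11}{4 + q}$ ($W{\left(q \right)} = \frac{-11 + 0 \sqrt{q}}{4 + q} = \frac{-11 + 0}{4 + q} = - \frac{11}{4 + q}$)
$\left(j{\left(11,14 \right)} + W{\left(11 \right)}\right)^{2} = \left(\left(-15 - 14\right) - \frac{11}{4 + 11}\right)^{2} = \left(\left(-15 - 14\right) - \frac{11}{15}\right)^{2} = \left(-29 - \frac{11}{15}\right)^{2} = \left(- \frac{446}{15}\right)^{2} = \frac{198916}{225}$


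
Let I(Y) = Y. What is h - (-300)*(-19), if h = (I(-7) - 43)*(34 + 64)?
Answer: -10600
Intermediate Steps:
h = -4900 (h = (-7 - 43)*(34 + 64) = -50*98 = -4900)
h - (-300)*(-19) = -4900 - (-300)*(-19) = -4900 - 150*38 = -4900 - 5700 = -10600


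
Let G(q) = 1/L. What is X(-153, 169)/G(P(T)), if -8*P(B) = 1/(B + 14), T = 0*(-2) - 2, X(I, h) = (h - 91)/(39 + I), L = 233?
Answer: -3029/19 ≈ -159.42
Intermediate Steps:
X(I, h) = (-91 + h)/(39 + I)
T = -2 (T = 0 - 2 = -2)
P(B) = -1/(8*(14 + B)) (P(B) = -1/(8*(B + 14)) = -1/(8*(14 + B)))
G(q) = 1/233
X(-153, 169)/G(P(T)) = ((-91 + 169)/(39 - 153))/(1/233) = (78/(-114))*233 = -1/114*78*233 = -13/19*233 = -3029/19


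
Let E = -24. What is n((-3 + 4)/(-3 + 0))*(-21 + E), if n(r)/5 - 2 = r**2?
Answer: -475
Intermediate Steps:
n(r) = 10 + 5*r**2
n((-3 + 4)/(-3 + 0))*(-21 + E) = (10 + 5*((-3 + 4)/(-3 + 0))**2)*(-21 - 24) = (10 + 5*(1/(-3))**2)*(-45) = (10 + 5*(1*(-1/3))**2)*(-45) = (10 + 5*(-1/3)**2)*(-45) = (10 + 5*(1/9))*(-45) = (10 + 5/9)*(-45) = (95/9)*(-45) = -475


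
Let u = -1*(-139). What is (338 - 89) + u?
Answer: 388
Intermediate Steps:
u = 139
(338 - 89) + u = (338 - 89) + 139 = 249 + 139 = 388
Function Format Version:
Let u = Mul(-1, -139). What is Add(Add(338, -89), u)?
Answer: 388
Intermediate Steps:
u = 139
Add(Add(338, -89), u) = Add(Add(338, -89), 139) = Add(249, 139) = 388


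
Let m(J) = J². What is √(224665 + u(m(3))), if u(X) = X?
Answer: √224674 ≈ 474.00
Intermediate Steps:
√(224665 + u(m(3))) = √(224665 + 3²) = √(224665 + 9) = √224674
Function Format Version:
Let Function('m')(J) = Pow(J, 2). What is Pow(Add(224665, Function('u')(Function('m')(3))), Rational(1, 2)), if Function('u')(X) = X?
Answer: Pow(224674, Rational(1, 2)) ≈ 474.00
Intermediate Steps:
Pow(Add(224665, Function('u')(Function('m')(3))), Rational(1, 2)) = Pow(Add(224665, Pow(3, 2)), Rational(1, 2)) = Pow(Add(224665, 9), Rational(1, 2)) = Pow(224674, Rational(1, 2))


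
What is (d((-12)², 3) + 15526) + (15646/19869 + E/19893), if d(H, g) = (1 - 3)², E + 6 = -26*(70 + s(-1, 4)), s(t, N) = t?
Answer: 2046190121896/131751339 ≈ 15531.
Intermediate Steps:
E = -1800 (E = -6 - 26*(70 - 1) = -6 - 26*69 = -6 - 1794 = -1800)
d(H, g) = 4 (d(H, g) = (-2)² = 4)
(d((-12)², 3) + 15526) + (15646/19869 + E/19893) = (4 + 15526) + (15646/19869 - 1800/19893) = 15530 + (15646*(1/19869) - 1800*1/19893) = 15530 + (15646/19869 - 600/6631) = 15530 + 91827226/131751339 = 2046190121896/131751339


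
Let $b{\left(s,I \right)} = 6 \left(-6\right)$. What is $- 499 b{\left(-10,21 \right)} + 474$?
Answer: $18438$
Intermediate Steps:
$b{\left(s,I \right)} = -36$
$- 499 b{\left(-10,21 \right)} + 474 = \left(-499\right) \left(-36\right) + 474 = 17964 + 474 = 18438$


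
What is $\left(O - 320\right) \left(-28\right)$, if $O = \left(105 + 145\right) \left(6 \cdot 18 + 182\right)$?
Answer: $-2021040$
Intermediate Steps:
$O = 72500$ ($O = 250 \left(108 + 182\right) = 250 \cdot 290 = 72500$)
$\left(O - 320\right) \left(-28\right) = \left(72500 - 320\right) \left(-28\right) = 72180 \left(-28\right) = -2021040$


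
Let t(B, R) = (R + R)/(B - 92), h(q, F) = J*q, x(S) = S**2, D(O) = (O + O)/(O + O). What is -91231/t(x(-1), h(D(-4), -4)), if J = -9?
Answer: -8302021/18 ≈ -4.6122e+5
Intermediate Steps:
D(O) = 1 (D(O) = (2*O)/((2*O)) = (2*O)*(1/(2*O)) = 1)
h(q, F) = -9*q
t(B, R) = 2*R/(-92 + B) (t(B, R) = (2*R)/(-92 + B) = 2*R/(-92 + B))
-91231/t(x(-1), h(D(-4), -4)) = -91231/(2*(-9*1)/(-92 + (-1)**2)) = -91231/(2*(-9)/(-92 + 1)) = -91231/(2*(-9)/(-91)) = -91231/(2*(-9)*(-1/91)) = -91231/18/91 = -91231*91/18 = -8302021/18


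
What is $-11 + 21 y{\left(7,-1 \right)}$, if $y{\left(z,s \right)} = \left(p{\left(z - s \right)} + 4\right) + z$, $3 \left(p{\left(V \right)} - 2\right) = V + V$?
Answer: $374$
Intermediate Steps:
$p{\left(V \right)} = 2 + \frac{2 V}{3}$ ($p{\left(V \right)} = 2 + \frac{V + V}{3} = 2 + \frac{2 V}{3}$)
$y{\left(z,s \right)} = 6 - \frac{2 s}{3} + \frac{5 z}{3}$ ($y{\left(z,s \right)} = \left(\left(2 + \frac{2 \left(z - s\right)}{3}\right) + 4\right) + z = \left(\left(2 - \left(- \frac{2 z}{3} + \frac{2 s}{3}\right)\right) + 4\right) + z = \left(\left(2 - \frac{2 s}{3} + \frac{2 z}{3}\right) + 4\right) + z = \left(6 - \frac{2 s}{3} + \frac{2 z}{3}\right) + z = 6 - \frac{2 s}{3} + \frac{5 z}{3}$)
$-11 + 21 y{\left(7,-1 \right)} = -11 + 21 \left(6 - - \frac{2}{3} + \frac{5}{3} \cdot 7\right) = -11 + 21 \left(6 + \frac{2}{3} + \frac{35}{3}\right) = -11 + 21 \cdot \frac{55}{3} = -11 + 385 = 374$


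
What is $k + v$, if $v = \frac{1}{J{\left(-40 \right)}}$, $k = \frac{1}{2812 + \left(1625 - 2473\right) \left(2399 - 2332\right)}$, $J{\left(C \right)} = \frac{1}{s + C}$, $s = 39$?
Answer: $- \frac{54005}{54004} \approx -1.0$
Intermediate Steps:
$J{\left(C \right)} = \frac{1}{39 + C}$
$k = - \frac{1}{54004}$ ($k = \frac{1}{2812 - 56816} = \frac{1}{-54004} = - \frac{1}{54004} \approx -1.8517 \cdot 10^{-5}$)
$v = -1$ ($v = \frac{1}{\frac{1}{39 - 40}} = \frac{1}{\frac{1}{-1}} = \frac{1}{-1} = -1$)
$k + v = - \frac{1}{54004} - 1 = - \frac{54005}{54004}$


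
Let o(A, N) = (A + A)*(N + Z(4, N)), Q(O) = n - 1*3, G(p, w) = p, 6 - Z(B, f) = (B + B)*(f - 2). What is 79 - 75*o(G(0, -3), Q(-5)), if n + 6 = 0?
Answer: 79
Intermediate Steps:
n = -6 (n = -6 + 0 = -6)
Z(B, f) = 6 - 2*B*(-2 + f) (Z(B, f) = 6 - (B + B)*(f - 2) = 6 - 2*B*(-2 + f))
Q(O) = -9 (Q(O) = -6 - 1*3 = -6 - 3 = -9)
o(A, N) = 2*A*(22 - 7*N) (o(A, N) = (A + A)*(N + (6 + 4*4 - 2*4*N)) = (2*A)*(N + (6 + 16 - 8*N)) = (2*A)*(N + (22 - 8*N)) = (2*A)*(22 - 7*N) = 2*A*(22 - 7*N))
79 - 75*o(G(0, -3), Q(-5)) = 79 - 150*0*(22 - 7*(-9)) = 79 - 150*0*(22 + 63) = 79 - 150*0*85 = 79 - 75*0 = 79 + 0 = 79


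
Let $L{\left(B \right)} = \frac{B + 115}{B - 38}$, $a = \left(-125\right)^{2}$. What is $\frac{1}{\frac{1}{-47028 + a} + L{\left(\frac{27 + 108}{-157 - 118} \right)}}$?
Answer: $- \frac{66480151}{197778211} \approx -0.33613$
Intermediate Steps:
$a = 15625$
$L{\left(B \right)} = \frac{115 + B}{-38 + B}$
$\frac{1}{\frac{1}{-47028 + a} + L{\left(\frac{27 + 108}{-157 - 118} \right)}} = \frac{1}{\frac{1}{-47028 + 15625} + \frac{115 + \frac{27 + 108}{-157 - 118}}{-38 + \frac{27 + 108}{-157 - 118}}} = \frac{1}{\frac{1}{-31403} + \frac{115 + \frac{135}{-275}}{-38 + \frac{135}{-275}}} = \frac{1}{- \frac{1}{31403} + \frac{115 + 135 \left(- \frac{1}{275}\right)}{-38 + 135 \left(- \frac{1}{275}\right)}} = \frac{1}{- \frac{1}{31403} + \frac{115 - \frac{27}{55}}{-38 - \frac{27}{55}}} = \frac{1}{- \frac{1}{31403} + \frac{1}{- \frac{2117}{55}} \cdot \frac{6298}{55}} = \frac{1}{- \frac{1}{31403} - \frac{6298}{2117}} = \frac{1}{- \frac{197778211}{66480151}} = - \frac{66480151}{197778211}$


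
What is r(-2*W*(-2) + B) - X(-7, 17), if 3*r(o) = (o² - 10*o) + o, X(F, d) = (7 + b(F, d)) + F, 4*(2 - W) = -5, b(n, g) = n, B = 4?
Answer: 157/3 ≈ 52.333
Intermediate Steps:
W = 13/4 (W = 2 - ¼*(-5) = 2 + 5/4 = 13/4 ≈ 3.2500)
X(F, d) = 7 + 2*F (X(F, d) = (7 + F) + F = 7 + 2*F)
r(o) = -3*o + o²/3 (r(o) = ((o² - 10*o) + o)/3 = (o² - 9*o)/3 = -3*o + o²/3)
r(-2*W*(-2) + B) - X(-7, 17) = (-2*13/4*(-2) + 4)*(-9 + (-2*13/4*(-2) + 4))/3 - (7 + 2*(-7)) = (-13/2*(-2) + 4)*(-9 + (-13/2*(-2) + 4))/3 - (7 - 14) = (13 + 4)*(-9 + (13 + 4))/3 - 1*(-7) = (⅓)*17*(-9 + 17) + 7 = (⅓)*17*8 + 7 = 136/3 + 7 = 157/3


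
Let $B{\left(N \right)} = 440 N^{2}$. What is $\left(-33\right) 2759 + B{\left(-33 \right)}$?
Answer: $388113$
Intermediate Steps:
$\left(-33\right) 2759 + B{\left(-33 \right)} = \left(-33\right) 2759 + 440 \left(-33\right)^{2} = -91047 + 440 \cdot 1089 = -91047 + 479160 = 388113$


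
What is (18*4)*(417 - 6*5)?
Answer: 27864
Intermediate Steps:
(18*4)*(417 - 6*5) = 72*(417 - 30) = 72*387 = 27864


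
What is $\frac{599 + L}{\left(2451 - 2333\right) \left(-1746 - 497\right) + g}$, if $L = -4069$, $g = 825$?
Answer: $\frac{3470}{263849} \approx 0.013151$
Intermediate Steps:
$\frac{599 + L}{\left(2451 - 2333\right) \left(-1746 - 497\right) + g} = \frac{599 - 4069}{\left(2451 - 2333\right) \left(-1746 - 497\right) + 825} = - \frac{3470}{118 \left(-2243\right) + 825} = - \frac{3470}{-264674 + 825} = - \frac{3470}{-263849} = \left(-3470\right) \left(- \frac{1}{263849}\right) = \frac{3470}{263849}$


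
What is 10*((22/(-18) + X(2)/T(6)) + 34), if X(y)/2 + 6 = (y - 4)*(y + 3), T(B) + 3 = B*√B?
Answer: 66890/207 - 640*√6/69 ≈ 300.42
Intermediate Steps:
T(B) = -3 + B^(3/2) (T(B) = -3 + B*√B = -3 + B^(3/2))
X(y) = -12 + 2*(-4 + y)*(3 + y) (X(y) = -12 + 2*((y - 4)*(y + 3)) = -12 + 2*((-4 + y)*(3 + y)) = -12 + 2*(-4 + y)*(3 + y))
10*((22/(-18) + X(2)/T(6)) + 34) = 10*((22/(-18) + (-36 - 2*2 + 2*2²)/(-3 + 6^(3/2))) + 34) = 10*((22*(-1/18) + (-36 - 4 + 2*4)/(-3 + 6*√6)) + 34) = 10*((-11/9 + (-36 - 4 + 8)/(-3 + 6*√6)) + 34) = 10*((-11/9 - 32/(-3 + 6*√6)) + 34) = 10*(295/9 - 32/(-3 + 6*√6)) = 2950/9 - 320/(-3 + 6*√6)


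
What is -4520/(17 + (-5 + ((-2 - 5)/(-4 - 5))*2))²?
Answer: -91530/3721 ≈ -24.598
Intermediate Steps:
-4520/(17 + (-5 + ((-2 - 5)/(-4 - 5))*2))² = -4520/(17 + (-5 - 7/(-9)*2))² = -4520/(17 + (-5 - 7*(-⅑)*2))² = -4520/(17 + (-5 + (7/9)*2))² = -4520/(17 + (-5 + 14/9))² = -4520/(17 - 31/9)² = -4520/((122/9)²) = -4520/14884/81 = -4520*81/14884 = -91530/3721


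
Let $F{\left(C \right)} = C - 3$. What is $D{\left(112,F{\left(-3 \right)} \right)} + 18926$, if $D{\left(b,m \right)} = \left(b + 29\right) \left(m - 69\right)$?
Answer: $8351$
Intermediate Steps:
$F{\left(C \right)} = -3 + C$ ($F{\left(C \right)} = C - 3 = -3 + C$)
$D{\left(b,m \right)} = \left(-69 + m\right) \left(29 + b\right)$ ($D{\left(b,m \right)} = \left(29 + b\right) \left(-69 + m\right) = \left(-69 + m\right) \left(29 + b\right)$)
$D{\left(112,F{\left(-3 \right)} \right)} + 18926 = \left(-2001 - 7728 + 29 \left(-3 - 3\right) + 112 \left(-3 - 3\right)\right) + 18926 = \left(-2001 - 7728 + 29 \left(-6\right) + 112 \left(-6\right)\right) + 18926 = \left(-2001 - 7728 - 174 - 672\right) + 18926 = -10575 + 18926 = 8351$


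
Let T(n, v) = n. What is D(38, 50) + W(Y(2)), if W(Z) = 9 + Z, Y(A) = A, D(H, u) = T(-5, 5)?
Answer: 6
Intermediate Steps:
D(H, u) = -5
D(38, 50) + W(Y(2)) = -5 + (9 + 2) = -5 + 11 = 6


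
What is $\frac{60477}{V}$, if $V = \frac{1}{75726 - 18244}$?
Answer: $3476338914$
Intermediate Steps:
$V = \frac{1}{57482} \approx 1.7397 \cdot 10^{-5}$
$\frac{60477}{V} = 60477 \frac{1}{\frac{1}{57482}} = 60477 \cdot 57482 = 3476338914$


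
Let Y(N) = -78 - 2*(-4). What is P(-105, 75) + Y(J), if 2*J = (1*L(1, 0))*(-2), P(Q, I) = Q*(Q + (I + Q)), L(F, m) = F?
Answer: 14105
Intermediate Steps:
P(Q, I) = Q*(I + 2*Q)
J = -1 (J = ((1*1)*(-2))/2 = (1*(-2))/2 = (1/2)*(-2) = -1)
Y(N) = -70 (Y(N) = -78 - 1*(-8) = -78 + 8 = -70)
P(-105, 75) + Y(J) = -105*(75 + 2*(-105)) - 70 = -105*(75 - 210) - 70 = -105*(-135) - 70 = 14175 - 70 = 14105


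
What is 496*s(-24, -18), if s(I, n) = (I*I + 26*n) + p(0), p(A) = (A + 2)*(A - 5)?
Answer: 48608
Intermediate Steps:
p(A) = (-5 + A)*(2 + A) (p(A) = (2 + A)*(-5 + A) = (-5 + A)*(2 + A))
s(I, n) = -10 + I² + 26*n (s(I, n) = (I*I + 26*n) + (-10 + 0² - 3*0) = (I² + 26*n) + (-10 + 0 + 0) = (I² + 26*n) - 10 = -10 + I² + 26*n)
496*s(-24, -18) = 496*(-10 + (-24)² + 26*(-18)) = 496*(-10 + 576 - 468) = 496*98 = 48608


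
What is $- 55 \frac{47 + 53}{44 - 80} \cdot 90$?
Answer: $13750$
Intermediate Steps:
$- 55 \frac{47 + 53}{44 - 80} \cdot 90 = - 55 \frac{100}{-36} \cdot 90 = - 55 \cdot 100 \left(- \frac{1}{36}\right) 90 = \left(-55\right) \left(- \frac{25}{9}\right) 90 = \frac{1375}{9} \cdot 90 = 13750$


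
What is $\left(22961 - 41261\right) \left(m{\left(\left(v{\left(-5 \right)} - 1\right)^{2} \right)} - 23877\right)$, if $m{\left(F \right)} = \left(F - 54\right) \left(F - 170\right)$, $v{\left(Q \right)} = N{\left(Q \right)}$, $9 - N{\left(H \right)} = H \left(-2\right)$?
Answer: $285059100$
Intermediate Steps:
$N{\left(H \right)} = 9 + 2 H$ ($N{\left(H \right)} = 9 - H \left(-2\right) = 9 - - 2 H = 9 + 2 H$)
$v{\left(Q \right)} = 9 + 2 Q$
$m{\left(F \right)} = \left(-170 + F\right) \left(-54 + F\right)$ ($m{\left(F \right)} = \left(-54 + F\right) \left(-170 + F\right) = \left(-170 + F\right) \left(-54 + F\right)$)
$\left(22961 - 41261\right) \left(m{\left(\left(v{\left(-5 \right)} - 1\right)^{2} \right)} - 23877\right) = \left(22961 - 41261\right) \left(\left(9180 + \left(\left(\left(9 + 2 \left(-5\right)\right) - 1\right)^{2}\right)^{2} - 224 \left(\left(9 + 2 \left(-5\right)\right) - 1\right)^{2}\right) - 23877\right) = - 18300 \left(\left(9180 + \left(\left(\left(9 - 10\right) - 1\right)^{2}\right)^{2} - 224 \left(\left(9 - 10\right) - 1\right)^{2}\right) - 23877\right) = - 18300 \left(\left(9180 + \left(\left(-1 - 1\right)^{2}\right)^{2} - 224 \left(-1 - 1\right)^{2}\right) - 23877\right) = - 18300 \left(\left(9180 + \left(\left(-2\right)^{2}\right)^{2} - 224 \left(-2\right)^{2}\right) - 23877\right) = - 18300 \left(\left(9180 + 4^{2} - 896\right) - 23877\right) = - 18300 \left(\left(9180 + 16 - 896\right) - 23877\right) = - 18300 \left(8300 - 23877\right) = \left(-18300\right) \left(-15577\right) = 285059100$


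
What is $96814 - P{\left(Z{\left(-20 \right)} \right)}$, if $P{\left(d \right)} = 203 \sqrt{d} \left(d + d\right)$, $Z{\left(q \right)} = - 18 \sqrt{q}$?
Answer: $96814 - 87696 \cdot 5^{\frac{3}{4}} \left(- i\right)^{\frac{3}{2}} \approx 3.0416 \cdot 10^{5} + 2.0734 \cdot 10^{5} i$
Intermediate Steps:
$P{\left(d \right)} = 406 d^{\frac{3}{2}}$ ($P{\left(d \right)} = 203 \sqrt{d} 2 d = 406 d^{\frac{3}{2}}$)
$96814 - P{\left(Z{\left(-20 \right)} \right)} = 96814 - 406 \left(- 18 \sqrt{-20}\right)^{\frac{3}{2}} = 96814 - 406 \left(- 18 \cdot 2 i \sqrt{5}\right)^{\frac{3}{2}} = 96814 - 406 \left(- 36 i \sqrt{5}\right)^{\frac{3}{2}} = 96814 - 406 \cdot 216 \cdot 5^{\frac{3}{4}} \left(- i\right)^{\frac{3}{2}} = 96814 - 87696 \cdot 5^{\frac{3}{4}} \left(- i\right)^{\frac{3}{2}}$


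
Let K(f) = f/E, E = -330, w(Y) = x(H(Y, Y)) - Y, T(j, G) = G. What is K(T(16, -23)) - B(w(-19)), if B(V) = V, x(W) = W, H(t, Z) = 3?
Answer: -7237/330 ≈ -21.930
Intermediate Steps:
w(Y) = 3 - Y
K(f) = -f/330 (K(f) = f/(-330) = f*(-1/330) = -f/330)
K(T(16, -23)) - B(w(-19)) = -1/330*(-23) - (3 - 1*(-19)) = 23/330 - (3 + 19) = 23/330 - 1*22 = 23/330 - 22 = -7237/330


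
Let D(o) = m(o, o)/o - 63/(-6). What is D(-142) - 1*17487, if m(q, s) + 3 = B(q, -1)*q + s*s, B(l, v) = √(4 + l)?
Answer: -1250912/71 + I*√138 ≈ -17618.0 + 11.747*I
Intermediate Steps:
m(q, s) = -3 + s² + q*√(4 + q) (m(q, s) = -3 + (√(4 + q)*q + s*s) = -3 + (q*√(4 + q) + s²) = -3 + (s² + q*√(4 + q)) = -3 + s² + q*√(4 + q))
D(o) = 21/2 + (-3 + o² + o*√(4 + o))/o (D(o) = (-3 + o² + o*√(4 + o))/o - 63/(-6) = (-3 + o² + o*√(4 + o))/o - 63*(-⅙) = (-3 + o² + o*√(4 + o))/o + 21/2 = 21/2 + (-3 + o² + o*√(4 + o))/o)
D(-142) - 1*17487 = (21/2 - 142 + √(4 - 142) - 3/(-142)) - 1*17487 = (21/2 - 142 + √(-138) - 3*(-1/142)) - 17487 = (21/2 - 142 + I*√138 + 3/142) - 17487 = (-9335/71 + I*√138) - 17487 = -1250912/71 + I*√138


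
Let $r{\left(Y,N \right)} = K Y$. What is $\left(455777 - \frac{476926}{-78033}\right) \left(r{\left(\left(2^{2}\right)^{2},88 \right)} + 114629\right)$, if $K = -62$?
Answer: $\frac{1347209194594393}{26011} \approx 5.1794 \cdot 10^{10}$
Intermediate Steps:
$r{\left(Y,N \right)} = - 62 Y$
$\left(455777 - \frac{476926}{-78033}\right) \left(r{\left(\left(2^{2}\right)^{2},88 \right)} + 114629\right) = \left(455777 - \frac{476926}{-78033}\right) \left(- 62 \left(2^{2}\right)^{2} + 114629\right) = \left(455777 - - \frac{476926}{78033}\right) \left(- 62 \cdot 4^{2} + 114629\right) = \left(455777 + \frac{476926}{78033}\right) \left(\left(-62\right) 16 + 114629\right) = \frac{35566123567 \left(-992 + 114629\right)}{78033} = \frac{35566123567}{78033} \cdot 113637 = \frac{1347209194594393}{26011}$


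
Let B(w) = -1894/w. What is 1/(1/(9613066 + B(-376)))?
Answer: 1807257355/188 ≈ 9.6131e+6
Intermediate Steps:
1/(1/(9613066 + B(-376))) = 1/(1/(9613066 - 1894/(-376))) = 1/(1/(9613066 - 1894*(-1/376))) = 1/(1/(9613066 + 947/188)) = 1/(1/(1807257355/188)) = 1/(188/1807257355) = 1807257355/188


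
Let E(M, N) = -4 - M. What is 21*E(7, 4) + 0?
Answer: -231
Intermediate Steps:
21*E(7, 4) + 0 = 21*(-4 - 1*7) + 0 = 21*(-4 - 7) + 0 = 21*(-11) + 0 = -231 + 0 = -231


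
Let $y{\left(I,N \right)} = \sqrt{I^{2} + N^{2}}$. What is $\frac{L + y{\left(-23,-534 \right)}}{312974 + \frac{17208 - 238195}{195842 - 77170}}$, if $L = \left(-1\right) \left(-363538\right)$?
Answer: $\frac{6163111648}{5305861363} + \frac{118672 \sqrt{285685}}{37141029541} \approx 1.1633$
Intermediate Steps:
$L = 363538$
$\frac{L + y{\left(-23,-534 \right)}}{312974 + \frac{17208 - 238195}{195842 - 77170}} = \frac{363538 + \sqrt{\left(-23\right)^{2} + \left(-534\right)^{2}}}{312974 + \frac{17208 - 238195}{195842 - 77170}} = \frac{363538 + \sqrt{529 + 285156}}{312974 - \frac{220987}{118672}} = \frac{363538 + \sqrt{285685}}{312974 - \frac{220987}{118672}} = \frac{363538 + \sqrt{285685}}{\frac{37141029541}{118672}} = \left(363538 + \sqrt{285685}\right) \frac{118672}{37141029541} = \frac{6163111648}{5305861363} + \frac{118672 \sqrt{285685}}{37141029541}$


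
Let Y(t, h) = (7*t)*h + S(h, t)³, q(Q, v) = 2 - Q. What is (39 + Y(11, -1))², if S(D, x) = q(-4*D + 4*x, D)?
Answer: 9481695876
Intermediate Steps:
S(D, x) = 2 - 4*x + 4*D (S(D, x) = 2 - (-4*D + 4*x) = 2 + (-4*x + 4*D) = 2 - 4*x + 4*D)
Y(t, h) = (2 - 4*t + 4*h)³ + 7*h*t (Y(t, h) = (7*t)*h + (2 - 4*t + 4*h)³ = 7*h*t + (2 - 4*t + 4*h)³ = (2 - 4*t + 4*h)³ + 7*h*t)
(39 + Y(11, -1))² = (39 + (8*(1 - 2*11 + 2*(-1))³ + 7*(-1)*11))² = (39 + (8*(1 - 22 - 2)³ - 77))² = (39 + (8*(-23)³ - 77))² = (39 + (8*(-12167) - 77))² = (39 + (-97336 - 77))² = (39 - 97413)² = (-97374)² = 9481695876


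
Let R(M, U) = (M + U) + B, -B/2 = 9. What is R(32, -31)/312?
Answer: -17/312 ≈ -0.054487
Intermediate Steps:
B = -18 (B = -2*9 = -18)
R(M, U) = -18 + M + U (R(M, U) = (M + U) - 18 = -18 + M + U)
R(32, -31)/312 = (-18 + 32 - 31)/312 = -17*1/312 = -17/312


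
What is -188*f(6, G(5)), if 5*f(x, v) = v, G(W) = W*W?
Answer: -940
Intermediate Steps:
G(W) = W**2
f(x, v) = v/5
-188*f(6, G(5)) = -188*5**2/5 = -188*25/5 = -188*5 = -940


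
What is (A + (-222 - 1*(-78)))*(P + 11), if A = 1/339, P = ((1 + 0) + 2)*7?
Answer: -1562080/339 ≈ -4607.9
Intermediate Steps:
P = 21 (P = (1 + 2)*7 = 3*7 = 21)
A = 1/339 ≈ 0.0029499
(A + (-222 - 1*(-78)))*(P + 11) = (1/339 + (-222 - 1*(-78)))*(21 + 11) = (1/339 + (-222 + 78))*32 = (1/339 - 144)*32 = -48815/339*32 = -1562080/339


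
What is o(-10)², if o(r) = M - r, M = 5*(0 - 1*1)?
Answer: 25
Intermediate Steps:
M = -5 (M = 5*(0 - 1) = 5*(-1) = -5)
o(r) = -5 - r
o(-10)² = (-5 - 1*(-10))² = (-5 + 10)² = 5² = 25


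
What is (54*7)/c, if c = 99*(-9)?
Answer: -14/33 ≈ -0.42424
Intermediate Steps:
c = -891
(54*7)/c = (54*7)/(-891) = 378*(-1/891) = -14/33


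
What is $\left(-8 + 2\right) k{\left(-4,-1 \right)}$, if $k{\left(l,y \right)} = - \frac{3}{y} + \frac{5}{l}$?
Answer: $- \frac{21}{2} \approx -10.5$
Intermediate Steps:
$\left(-8 + 2\right) k{\left(-4,-1 \right)} = \left(-8 + 2\right) \left(- \frac{3}{-1} + \frac{5}{-4}\right) = - 6 \left(\left(-3\right) \left(-1\right) + 5 \left(- \frac{1}{4}\right)\right) = - 6 \left(3 - \frac{5}{4}\right) = \left(-6\right) \frac{7}{4} = - \frac{21}{2}$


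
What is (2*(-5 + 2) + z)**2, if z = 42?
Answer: 1296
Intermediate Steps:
(2*(-5 + 2) + z)**2 = (2*(-5 + 2) + 42)**2 = (2*(-3) + 42)**2 = (-6 + 42)**2 = 36**2 = 1296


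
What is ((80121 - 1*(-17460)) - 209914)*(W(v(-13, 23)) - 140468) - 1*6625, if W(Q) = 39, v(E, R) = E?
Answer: 15774804232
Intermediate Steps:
((80121 - 1*(-17460)) - 209914)*(W(v(-13, 23)) - 140468) - 1*6625 = ((80121 - 1*(-17460)) - 209914)*(39 - 140468) - 1*6625 = ((80121 + 17460) - 209914)*(-140429) - 6625 = (97581 - 209914)*(-140429) - 6625 = -112333*(-140429) - 6625 = 15774810857 - 6625 = 15774804232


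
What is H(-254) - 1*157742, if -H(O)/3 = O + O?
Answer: -156218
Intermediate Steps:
H(O) = -6*O (H(O) = -3*(O + O) = -6*O)
H(-254) - 1*157742 = -6*(-254) - 1*157742 = 1524 - 157742 = -156218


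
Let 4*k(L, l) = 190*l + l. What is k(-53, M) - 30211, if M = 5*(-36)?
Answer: -38806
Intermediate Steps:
M = -180
k(L, l) = 191*l/4 (k(L, l) = (190*l + l)/4 = (191*l)/4 = 191*l/4)
k(-53, M) - 30211 = (191/4)*(-180) - 30211 = -8595 - 30211 = -38806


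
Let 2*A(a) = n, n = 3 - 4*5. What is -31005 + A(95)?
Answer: -62027/2 ≈ -31014.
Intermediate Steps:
n = -17 (n = 3 - 20 = -17)
A(a) = -17/2 (A(a) = (1/2)*(-17) = -17/2)
-31005 + A(95) = -31005 - 17/2 = -62027/2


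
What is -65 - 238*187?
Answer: -44571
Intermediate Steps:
-65 - 238*187 = -65 - 44506 = -44571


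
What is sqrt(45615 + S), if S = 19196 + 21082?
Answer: sqrt(85893) ≈ 293.08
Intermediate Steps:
S = 40278
sqrt(45615 + S) = sqrt(45615 + 40278) = sqrt(85893)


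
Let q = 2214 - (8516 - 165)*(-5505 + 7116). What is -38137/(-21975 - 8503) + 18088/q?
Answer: 512438920775/409967106066 ≈ 1.2500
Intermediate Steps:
q = -13451247 (q = 2214 - 8351*1611 = 2214 - 1*13453461 = 2214 - 13453461 = -13451247)
-38137/(-21975 - 8503) + 18088/q = -38137/(-21975 - 8503) + 18088/(-13451247) = -38137/(-30478) + 18088*(-1/13451247) = -38137*(-1/30478) - 18088/13451247 = 38137/30478 - 18088/13451247 = 512438920775/409967106066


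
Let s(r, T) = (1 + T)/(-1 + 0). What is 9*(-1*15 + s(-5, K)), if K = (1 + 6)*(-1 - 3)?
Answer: 108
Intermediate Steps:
K = -28 (K = 7*(-4) = -28)
s(r, T) = -1 - T (s(r, T) = (1 + T)/(-1) = (1 + T)*(-1) = -1 - T)
9*(-1*15 + s(-5, K)) = 9*(-1*15 + (-1 - 1*(-28))) = 9*(-15 + (-1 + 28)) = 9*(-15 + 27) = 9*12 = 108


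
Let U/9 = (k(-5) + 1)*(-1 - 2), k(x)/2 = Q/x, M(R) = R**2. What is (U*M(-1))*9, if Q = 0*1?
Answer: -243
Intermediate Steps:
Q = 0
k(x) = 0 (k(x) = 2*(0/x) = 2*0 = 0)
U = -27 (U = 9*((0 + 1)*(-1 - 2)) = 9*(1*(-3)) = 9*(-3) = -27)
(U*M(-1))*9 = -27*(-1)**2*9 = -27*1*9 = -27*9 = -243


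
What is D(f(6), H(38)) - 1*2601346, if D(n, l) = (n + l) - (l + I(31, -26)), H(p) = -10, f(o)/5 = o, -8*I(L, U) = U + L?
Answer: -20810523/8 ≈ -2.6013e+6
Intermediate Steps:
I(L, U) = -L/8 - U/8 (I(L, U) = -(U + L)/8 = -(L + U)/8 = -L/8 - U/8)
f(o) = 5*o
D(n, l) = 5/8 + n (D(n, l) = (n + l) - (l + (-1/8*31 - 1/8*(-26))) = (l + n) - (l + (-31/8 + 13/4)) = (l + n) - (l - 5/8) = (l + n) - (-5/8 + l) = (l + n) + (5/8 - l) = 5/8 + n)
D(f(6), H(38)) - 1*2601346 = (5/8 + 5*6) - 1*2601346 = (5/8 + 30) - 2601346 = 245/8 - 2601346 = -20810523/8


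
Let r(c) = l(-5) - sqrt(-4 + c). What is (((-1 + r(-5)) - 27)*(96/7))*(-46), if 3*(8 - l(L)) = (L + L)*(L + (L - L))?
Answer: 161920/7 + 13248*I/7 ≈ 23131.0 + 1892.6*I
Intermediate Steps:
l(L) = 8 - 2*L**2/3 (l(L) = 8 - (L + L)*(L + (L - L))/3 = 8 - 2*L*(L + 0)/3 = 8 - 2*L*L/3 = 8 - 2*L**2/3)
r(c) = -26/3 - sqrt(-4 + c) (r(c) = (8 - 2/3*(-5)**2) - sqrt(-4 + c) = (8 - 2/3*25) - sqrt(-4 + c) = (8 - 50/3) - sqrt(-4 + c) = -26/3 - sqrt(-4 + c))
(((-1 + r(-5)) - 27)*(96/7))*(-46) = (((-1 + (-26/3 - sqrt(-4 - 5))) - 27)*(96/7))*(-46) = (((-1 + (-26/3 - sqrt(-9))) - 27)*(96*(1/7)))*(-46) = (((-1 + (-26/3 - 3*I)) - 27)*(96/7))*(-46) = (((-29/3 - 3*I) - 27)*(96/7))*(-46) = ((-110/3 - 3*I)*(96/7))*(-46) = (-3520/7 - 288*I/7)*(-46) = 161920/7 + 13248*I/7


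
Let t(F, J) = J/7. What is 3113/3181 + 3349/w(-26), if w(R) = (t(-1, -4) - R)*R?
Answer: -60165219/14721668 ≈ -4.0868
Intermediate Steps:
t(F, J) = J/7 (t(F, J) = J*(⅐) = J/7)
w(R) = R*(-4/7 - R) (w(R) = ((⅐)*(-4) - R)*R = (-4/7 - R)*R = R*(-4/7 - R))
3113/3181 + 3349/w(-26) = 3113/3181 + 3349/((-⅐*(-26)*(4 + 7*(-26)))) = 3113*(1/3181) + 3349/((-⅐*(-26)*(4 - 182))) = 3113/3181 + 3349/((-⅐*(-26)*(-178))) = 3113/3181 + 3349/(-4628/7) = 3113/3181 + 3349*(-7/4628) = 3113/3181 - 23443/4628 = -60165219/14721668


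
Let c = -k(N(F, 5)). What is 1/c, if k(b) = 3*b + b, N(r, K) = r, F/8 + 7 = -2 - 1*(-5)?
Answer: 1/128 ≈ 0.0078125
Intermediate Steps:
F = -32 (F = -56 + 8*(-2 - 1*(-5)) = -56 + 8*(-2 + 5) = -56 + 8*3 = -56 + 24 = -32)
k(b) = 4*b
c = 128 (c = -4*(-32) = -1*(-128) = 128)
1/c = 1/128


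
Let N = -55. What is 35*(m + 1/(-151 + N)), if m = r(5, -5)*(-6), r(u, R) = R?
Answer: 216265/206 ≈ 1049.8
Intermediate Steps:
m = 30 (m = -5*(-6) = 30)
35*(m + 1/(-151 + N)) = 35*(30 + 1/(-151 - 55)) = 35*(30 + 1/(-206)) = 35*(30 - 1/206) = 35*(6179/206) = 216265/206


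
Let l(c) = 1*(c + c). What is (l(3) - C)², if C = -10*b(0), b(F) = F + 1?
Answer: 256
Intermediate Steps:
b(F) = 1 + F
C = -10 (C = -10*(1 + 0) = -10*1 = -10)
l(c) = 2*c (l(c) = 1*(2*c) = 2*c)
(l(3) - C)² = (2*3 - 1*(-10))² = (6 + 10)² = 16² = 256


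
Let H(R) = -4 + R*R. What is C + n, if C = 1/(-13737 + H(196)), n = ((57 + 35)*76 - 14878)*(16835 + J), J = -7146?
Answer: -1885353927449/24675 ≈ -7.6407e+7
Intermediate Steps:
H(R) = -4 + R²
n = -76407454 (n = ((57 + 35)*76 - 14878)*(16835 - 7146) = (92*76 - 14878)*9689 = (6992 - 14878)*9689 = -7886*9689 = -76407454)
C = 1/24675 (C = 1/(-13737 + (-4 + 196²)) = 1/(-13737 + (-4 + 38416)) = 1/(-13737 + 38412) = 1/24675 ≈ 4.0527e-5)
C + n = 1/24675 - 76407454 = -1885353927449/24675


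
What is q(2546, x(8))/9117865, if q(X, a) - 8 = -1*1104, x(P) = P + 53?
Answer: -1096/9117865 ≈ -0.00012020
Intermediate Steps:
x(P) = 53 + P
q(X, a) = -1096 (q(X, a) = 8 - 1*1104 = 8 - 1104 = -1096)
q(2546, x(8))/9117865 = -1096/9117865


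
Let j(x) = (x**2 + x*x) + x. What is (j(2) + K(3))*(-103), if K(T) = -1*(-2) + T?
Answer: -1545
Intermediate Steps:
K(T) = 2 + T
j(x) = x + 2*x**2 (j(x) = (x**2 + x**2) + x = 2*x**2 + x = x + 2*x**2)
(j(2) + K(3))*(-103) = (2*(1 + 2*2) + (2 + 3))*(-103) = (2*(1 + 4) + 5)*(-103) = (2*5 + 5)*(-103) = (10 + 5)*(-103) = 15*(-103) = -1545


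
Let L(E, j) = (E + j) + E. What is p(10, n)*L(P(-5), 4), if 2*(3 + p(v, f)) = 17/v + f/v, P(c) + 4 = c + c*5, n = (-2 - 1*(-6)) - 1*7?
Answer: 736/5 ≈ 147.20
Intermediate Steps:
n = -3 (n = (-2 + 6) - 7 = 4 - 7 = -3)
P(c) = -4 + 6*c (P(c) = -4 + (c + c*5) = -4 + (c + 5*c) = -4 + 6*c)
L(E, j) = j + 2*E
p(v, f) = -3 + 17/(2*v) + f/(2*v) (p(v, f) = -3 + (17/v + f/v)/2 = -3 + (17/(2*v) + f/(2*v)) = -3 + 17/(2*v) + f/(2*v))
p(10, n)*L(P(-5), 4) = ((1/2)*(17 - 3 - 6*10)/10)*(4 + 2*(-4 + 6*(-5))) = ((1/2)*(1/10)*(17 - 3 - 60))*(4 + 2*(-4 - 30)) = ((1/2)*(1/10)*(-46))*(4 + 2*(-34)) = -23*(4 - 68)/10 = -23/10*(-64) = 736/5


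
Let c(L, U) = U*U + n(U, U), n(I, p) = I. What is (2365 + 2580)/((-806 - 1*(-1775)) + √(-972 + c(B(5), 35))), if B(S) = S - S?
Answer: 1597235/312891 - 19780*√2/312891 ≈ 5.0154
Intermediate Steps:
B(S) = 0
c(L, U) = U + U² (c(L, U) = U*U + U = U² + U = U + U²)
(2365 + 2580)/((-806 - 1*(-1775)) + √(-972 + c(B(5), 35))) = (2365 + 2580)/((-806 - 1*(-1775)) + √(-972 + 35*(1 + 35))) = 4945/((-806 + 1775) + √(-972 + 35*36)) = 4945/(969 + √(-972 + 1260)) = 4945/(969 + √288) = 4945/(969 + 12*√2)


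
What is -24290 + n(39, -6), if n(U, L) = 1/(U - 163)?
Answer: -3011961/124 ≈ -24290.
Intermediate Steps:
n(U, L) = 1/(-163 + U)
-24290 + n(39, -6) = -24290 + 1/(-163 + 39) = -24290 + 1/(-124) = -24290 - 1/124 = -3011961/124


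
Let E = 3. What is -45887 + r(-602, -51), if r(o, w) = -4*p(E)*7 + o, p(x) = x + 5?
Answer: -46713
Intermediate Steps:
p(x) = 5 + x
r(o, w) = -224 + o (r(o, w) = -4*(5 + 3)*7 + o = -4*8*7 + o = -32*7 + o = -224 + o)
-45887 + r(-602, -51) = -45887 + (-224 - 602) = -45887 - 826 = -46713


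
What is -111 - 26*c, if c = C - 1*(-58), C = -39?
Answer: -605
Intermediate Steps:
c = 19 (c = -39 - 1*(-58) = -39 + 58 = 19)
-111 - 26*c = -111 - 26*19 = -111 - 494 = -605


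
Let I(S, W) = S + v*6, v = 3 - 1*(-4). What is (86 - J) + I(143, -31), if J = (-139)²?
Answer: -19050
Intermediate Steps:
v = 7 (v = 3 + 4 = 7)
I(S, W) = 42 + S (I(S, W) = S + 7*6 = S + 42 = 42 + S)
J = 19321
(86 - J) + I(143, -31) = (86 - 1*19321) + (42 + 143) = (86 - 19321) + 185 = -19235 + 185 = -19050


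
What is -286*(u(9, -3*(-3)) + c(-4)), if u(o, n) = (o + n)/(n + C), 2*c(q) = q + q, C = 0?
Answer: 572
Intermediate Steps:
c(q) = q (c(q) = (q + q)/2 = (2*q)/2 = q)
u(o, n) = (n + o)/n (u(o, n) = (o + n)/(n + 0) = (n + o)/n)
-286*(u(9, -3*(-3)) + c(-4)) = -286*((-3*(-3) + 9)/((-3*(-3))) - 4) = -286*((9 + 9)/9 - 4) = -286*((⅑)*18 - 4) = -286*(2 - 4) = -286*(-2) = 572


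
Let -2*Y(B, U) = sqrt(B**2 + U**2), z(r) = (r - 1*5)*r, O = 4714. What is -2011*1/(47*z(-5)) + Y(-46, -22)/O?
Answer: -2011/2350 - 5*sqrt(26)/4714 ≈ -0.86115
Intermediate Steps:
z(r) = r*(-5 + r) (z(r) = (r - 5)*r = (-5 + r)*r = r*(-5 + r))
Y(B, U) = -sqrt(B**2 + U**2)/2
-2011*1/(47*z(-5)) + Y(-46, -22)/O = -2011*(-1/(235*(-5 - 5))) - sqrt((-46)**2 + (-22)**2)/2/4714 = -2011/(47*(-5*(-10))) - sqrt(2116 + 484)/2*(1/4714) = -2011/(47*50) - 5*sqrt(26)*(1/4714) = -2011/2350 - 5*sqrt(26)*(1/4714) = -2011*1/2350 - 5*sqrt(26)*(1/4714) = -2011/2350 - 5*sqrt(26)/4714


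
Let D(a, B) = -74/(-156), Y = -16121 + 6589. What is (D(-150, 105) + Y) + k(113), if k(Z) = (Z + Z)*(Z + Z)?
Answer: 3240469/78 ≈ 41545.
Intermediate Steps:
Y = -9532
k(Z) = 4*Z**2 (k(Z) = (2*Z)*(2*Z) = 4*Z**2)
D(a, B) = 37/78 (D(a, B) = -74*(-1/156) = 37/78)
(D(-150, 105) + Y) + k(113) = (37/78 - 9532) + 4*113**2 = -743459/78 + 4*12769 = -743459/78 + 51076 = 3240469/78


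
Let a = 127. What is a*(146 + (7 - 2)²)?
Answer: 21717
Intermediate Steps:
a*(146 + (7 - 2)²) = 127*(146 + (7 - 2)²) = 127*(146 + 5²) = 127*(146 + 25) = 127*171 = 21717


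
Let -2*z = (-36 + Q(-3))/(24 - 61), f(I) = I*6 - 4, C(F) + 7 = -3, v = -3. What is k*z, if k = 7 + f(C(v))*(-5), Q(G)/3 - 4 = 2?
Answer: -2943/37 ≈ -79.541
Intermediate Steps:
C(F) = -10 (C(F) = -7 - 3 = -10)
f(I) = -4 + 6*I (f(I) = 6*I - 4 = -4 + 6*I)
Q(G) = 18 (Q(G) = 12 + 3*2 = 12 + 6 = 18)
z = -9/37 (z = -(-36 + 18)/(2*(24 - 61)) = -(-9)/(-37) = -(-9)*(-1)/37 = -1/2*18/37 = -9/37 ≈ -0.24324)
k = 327 (k = 7 + (-4 + 6*(-10))*(-5) = 7 + (-4 - 60)*(-5) = 7 - 64*(-5) = 7 + 320 = 327)
k*z = 327*(-9/37) = -2943/37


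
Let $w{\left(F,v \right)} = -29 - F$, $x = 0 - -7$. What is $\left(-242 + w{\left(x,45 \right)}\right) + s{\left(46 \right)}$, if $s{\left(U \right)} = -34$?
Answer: $-312$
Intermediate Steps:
$x = 7$ ($x = 0 + 7 = 7$)
$\left(-242 + w{\left(x,45 \right)}\right) + s{\left(46 \right)} = \left(-242 - 36\right) - 34 = -278 - 34 = -312$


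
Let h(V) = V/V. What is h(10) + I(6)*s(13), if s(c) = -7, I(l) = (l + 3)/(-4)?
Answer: 67/4 ≈ 16.750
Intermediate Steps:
I(l) = -¾ - l/4 (I(l) = (3 + l)*(-¼) = -¾ - l/4)
h(V) = 1
h(10) + I(6)*s(13) = 1 + (-¾ - ¼*6)*(-7) = 1 + (-¾ - 3/2)*(-7) = 1 - 9/4*(-7) = 1 + 63/4 = 67/4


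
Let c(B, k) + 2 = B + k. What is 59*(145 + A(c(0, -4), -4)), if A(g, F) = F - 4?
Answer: 8083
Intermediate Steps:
c(B, k) = -2 + B + k (c(B, k) = -2 + (B + k) = -2 + B + k)
A(g, F) = -4 + F
59*(145 + A(c(0, -4), -4)) = 59*(145 + (-4 - 4)) = 59*(145 - 8) = 59*137 = 8083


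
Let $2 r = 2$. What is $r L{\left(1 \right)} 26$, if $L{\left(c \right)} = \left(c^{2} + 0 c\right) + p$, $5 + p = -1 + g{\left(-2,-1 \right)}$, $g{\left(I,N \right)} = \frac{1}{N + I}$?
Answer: $- \frac{416}{3} \approx -138.67$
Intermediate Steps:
$g{\left(I,N \right)} = \frac{1}{I + N}$
$p = - \frac{19}{3}$ ($p = -5 - \left(1 - \frac{1}{-2 - 1}\right) = -5 - \left(1 - \frac{1}{-3}\right) = -5 - \frac{4}{3} = - \frac{19}{3} \approx -6.3333$)
$r = 1$ ($r = \frac{1}{2} \cdot 2 = 1$)
$L{\left(c \right)} = - \frac{19}{3} + c^{2}$ ($L{\left(c \right)} = \left(c^{2} + 0 c\right) - \frac{19}{3} = \left(c^{2} + 0\right) - \frac{19}{3} = c^{2} - \frac{19}{3} = - \frac{19}{3} + c^{2}$)
$r L{\left(1 \right)} 26 = 1 \left(- \frac{19}{3} + 1^{2}\right) 26 = 1 \left(- \frac{19}{3} + 1\right) 26 = 1 \left(- \frac{16}{3}\right) 26 = \left(- \frac{16}{3}\right) 26 = - \frac{416}{3}$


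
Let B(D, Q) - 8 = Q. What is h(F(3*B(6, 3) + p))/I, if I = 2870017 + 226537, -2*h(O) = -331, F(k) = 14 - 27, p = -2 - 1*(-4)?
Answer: 331/6193108 ≈ 5.3447e-5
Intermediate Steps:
p = 2 (p = -2 + 4 = 2)
B(D, Q) = 8 + Q
F(k) = -13
h(O) = 331/2 (h(O) = -½*(-331) = 331/2)
I = 3096554
h(F(3*B(6, 3) + p))/I = (331/2)/3096554 = (331/2)*(1/3096554) = 331/6193108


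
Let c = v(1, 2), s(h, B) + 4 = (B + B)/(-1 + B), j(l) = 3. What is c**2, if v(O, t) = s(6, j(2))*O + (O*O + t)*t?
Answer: 25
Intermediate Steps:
s(h, B) = -4 + 2*B/(-1 + B) (s(h, B) = -4 + (B + B)/(-1 + B) = -4 + (2*B)/(-1 + B) = -4 + 2*B/(-1 + B))
v(O, t) = -O + t*(t + O**2) (v(O, t) = (2*(2 - 1*3)/(-1 + 3))*O + (O*O + t)*t = (2*(2 - 3)/2)*O + (O**2 + t)*t = (2*(1/2)*(-1))*O + (t + O**2)*t = -O + t*(t + O**2))
c = 5 (c = 2**2 - 1*1 + 2*1**2 = 4 - 1 + 2*1 = 4 - 1 + 2 = 5)
c**2 = 5**2 = 25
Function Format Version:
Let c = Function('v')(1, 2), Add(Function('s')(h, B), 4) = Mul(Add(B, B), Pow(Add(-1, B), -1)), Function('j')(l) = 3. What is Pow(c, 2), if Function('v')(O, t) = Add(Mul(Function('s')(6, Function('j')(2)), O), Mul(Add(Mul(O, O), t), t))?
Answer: 25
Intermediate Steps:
Function('s')(h, B) = Add(-4, Mul(2, B, Pow(Add(-1, B), -1))) (Function('s')(h, B) = Add(-4, Mul(Add(B, B), Pow(Add(-1, B), -1))) = Add(-4, Mul(Mul(2, B), Pow(Add(-1, B), -1))) = Add(-4, Mul(2, B, Pow(Add(-1, B), -1))))
Function('v')(O, t) = Add(Mul(-1, O), Mul(t, Add(t, Pow(O, 2)))) (Function('v')(O, t) = Add(Mul(Mul(2, Pow(Add(-1, 3), -1), Add(2, Mul(-1, 3))), O), Mul(Add(Mul(O, O), t), t)) = Add(Mul(Mul(2, Pow(2, -1), Add(2, -3)), O), Mul(Add(Pow(O, 2), t), t)) = Add(Mul(Mul(2, Rational(1, 2), -1), O), Mul(Add(t, Pow(O, 2)), t)) = Add(Mul(-1, O), Mul(t, Add(t, Pow(O, 2)))))
c = 5 (c = Add(Pow(2, 2), Mul(-1, 1), Mul(2, Pow(1, 2))) = Add(4, -1, Mul(2, 1)) = Add(4, -1, 2) = 5)
Pow(c, 2) = Pow(5, 2) = 25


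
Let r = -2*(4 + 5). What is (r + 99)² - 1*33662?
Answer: -27101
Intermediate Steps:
r = -18 (r = -2*9 = -18)
(r + 99)² - 1*33662 = (-18 + 99)² - 1*33662 = 81² - 33662 = 6561 - 33662 = -27101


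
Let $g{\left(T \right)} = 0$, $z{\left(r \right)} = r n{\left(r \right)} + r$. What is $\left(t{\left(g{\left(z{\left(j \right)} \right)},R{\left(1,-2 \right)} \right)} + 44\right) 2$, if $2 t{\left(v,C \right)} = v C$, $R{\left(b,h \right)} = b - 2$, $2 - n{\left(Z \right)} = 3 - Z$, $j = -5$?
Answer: $88$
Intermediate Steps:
$n{\left(Z \right)} = -1 + Z$ ($n{\left(Z \right)} = 2 - \left(3 - Z\right) = 2 + \left(-3 + Z\right) = -1 + Z$)
$z{\left(r \right)} = r + r \left(-1 + r\right)$ ($z{\left(r \right)} = r \left(-1 + r\right) + r = r + r \left(-1 + r\right)$)
$R{\left(b,h \right)} = -2 + b$
$t{\left(v,C \right)} = \frac{C v}{2}$ ($t{\left(v,C \right)} = \frac{v C}{2} = \frac{C v}{2}$)
$\left(t{\left(g{\left(z{\left(j \right)} \right)},R{\left(1,-2 \right)} \right)} + 44\right) 2 = \left(\frac{1}{2} \left(-2 + 1\right) 0 + 44\right) 2 = \left(\frac{1}{2} \left(-1\right) 0 + 44\right) 2 = \left(0 + 44\right) 2 = 44 \cdot 2 = 88$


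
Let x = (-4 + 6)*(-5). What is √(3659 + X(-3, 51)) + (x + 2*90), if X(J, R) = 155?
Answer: 170 + √3814 ≈ 231.76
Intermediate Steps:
x = -10 (x = 2*(-5) = -10)
√(3659 + X(-3, 51)) + (x + 2*90) = √(3659 + 155) + (-10 + 2*90) = √3814 + (-10 + 180) = √3814 + 170 = 170 + √3814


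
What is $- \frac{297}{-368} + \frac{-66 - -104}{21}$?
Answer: $\frac{20221}{7728} \approx 2.6166$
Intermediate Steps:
$- \frac{297}{-368} + \frac{-66 - -104}{21} = \left(-297\right) \left(- \frac{1}{368}\right) + \left(-66 + 104\right) \frac{1}{21} = \frac{297}{368} + 38 \cdot \frac{1}{21} = \frac{297}{368} + \frac{38}{21} = \frac{20221}{7728}$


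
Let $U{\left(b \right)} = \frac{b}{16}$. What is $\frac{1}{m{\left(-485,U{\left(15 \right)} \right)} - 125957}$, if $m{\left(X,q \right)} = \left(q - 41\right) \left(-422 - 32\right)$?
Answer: $- \frac{8}{862149} \approx -9.2791 \cdot 10^{-6}$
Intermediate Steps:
$U{\left(b \right)} = \frac{b}{16}$ ($U{\left(b \right)} = b \frac{1}{16} = \frac{b}{16}$)
$m{\left(X,q \right)} = 18614 - 454 q$ ($m{\left(X,q \right)} = \left(-41 + q\right) \left(-454\right) = 18614 - 454 q$)
$\frac{1}{m{\left(-485,U{\left(15 \right)} \right)} - 125957} = \frac{1}{\left(18614 - 454 \cdot \frac{1}{16} \cdot 15\right) - 125957} = \frac{1}{\left(18614 - \frac{3405}{8}\right) - 125957} = \frac{1}{\frac{145507}{8} - 125957} = \frac{1}{- \frac{862149}{8}} = - \frac{8}{862149}$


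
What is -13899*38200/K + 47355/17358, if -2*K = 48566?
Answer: 279310232905/12772858 ≈ 21867.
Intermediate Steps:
K = -24283 (K = -½*48566 = -24283)
-13899*38200/K + 47355/17358 = -13899/((-24283/38200)) + 47355/17358 = -13899/((-24283*1/38200)) + 47355*(1/17358) = -13899/(-24283/38200) + 1435/526 = -13899*(-38200/24283) + 1435/526 = 530941800/24283 + 1435/526 = 279310232905/12772858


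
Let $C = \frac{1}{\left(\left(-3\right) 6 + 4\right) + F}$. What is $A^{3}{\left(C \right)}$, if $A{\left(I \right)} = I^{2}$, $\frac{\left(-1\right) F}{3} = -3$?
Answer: $\frac{1}{15625} \approx 6.4 \cdot 10^{-5}$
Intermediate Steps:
$F = 9$ ($F = \left(-3\right) \left(-3\right) = 9$)
$C = - \frac{1}{5}$ ($C = \frac{1}{\left(\left(-3\right) 6 + 4\right) + 9} = \frac{1}{\left(-18 + 4\right) + 9} = \frac{1}{-14 + 9} = \frac{1}{-5} = - \frac{1}{5} \approx -0.2$)
$A^{3}{\left(C \right)} = \left(\left(- \frac{1}{5}\right)^{2}\right)^{3} = \left(\frac{1}{25}\right)^{3} = \frac{1}{15625}$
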